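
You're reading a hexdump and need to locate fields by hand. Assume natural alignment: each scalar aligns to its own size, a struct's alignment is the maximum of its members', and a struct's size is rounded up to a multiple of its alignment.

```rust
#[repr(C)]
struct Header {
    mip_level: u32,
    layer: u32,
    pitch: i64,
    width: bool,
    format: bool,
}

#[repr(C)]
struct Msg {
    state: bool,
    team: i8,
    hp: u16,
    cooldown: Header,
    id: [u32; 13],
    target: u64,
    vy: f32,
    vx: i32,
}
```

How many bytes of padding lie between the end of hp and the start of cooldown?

Header: mip_level at 0 (size 4, align 4) → ends 4; layer at 4 (size 4, align 4) → ends 8; pitch at 8 (size 8, align 8) → ends 16; width at 16 (size 1, align 1) → ends 17; format at 17 (size 1, align 1) → ends 18; tail pad 6 to reach multiple of 8; total 24 bytes, alignment 8
state at 0 (size 1, align 1) → ends 1
team at 1 (size 1, align 1) → ends 2
hp at 2 (size 2, align 2) → ends 4
pad 4 to align 8 for cooldown
cooldown at 8 (size 24, align 8) → ends 32

4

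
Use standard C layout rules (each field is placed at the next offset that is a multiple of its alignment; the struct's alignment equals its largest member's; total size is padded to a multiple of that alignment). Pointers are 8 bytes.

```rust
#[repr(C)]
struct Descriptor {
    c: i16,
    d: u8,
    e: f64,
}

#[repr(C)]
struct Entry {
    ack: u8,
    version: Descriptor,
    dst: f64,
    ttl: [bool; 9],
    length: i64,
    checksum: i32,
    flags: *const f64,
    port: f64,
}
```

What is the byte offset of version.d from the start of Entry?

Descriptor: @0: c [2B, align 2] → 2; @2: d [1B, align 1] → 3; +5 pad (align 8); @8: e [8B, align 8] → 16; size 16, align 8
@0: ack [1B, align 1] → 1
+7 pad (align 8)
@8: version [16B, align 8] → 24
within Descriptor: d at 2
8 + 2 = 10

10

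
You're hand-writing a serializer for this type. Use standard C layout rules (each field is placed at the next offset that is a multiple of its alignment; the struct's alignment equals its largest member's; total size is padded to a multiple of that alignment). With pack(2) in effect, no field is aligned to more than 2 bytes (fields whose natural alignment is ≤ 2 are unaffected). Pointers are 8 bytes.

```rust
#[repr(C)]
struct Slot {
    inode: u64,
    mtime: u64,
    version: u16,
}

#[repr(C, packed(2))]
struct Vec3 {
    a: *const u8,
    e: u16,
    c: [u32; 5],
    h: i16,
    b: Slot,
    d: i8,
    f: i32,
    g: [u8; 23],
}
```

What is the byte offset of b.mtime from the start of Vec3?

Slot: inode at 0 (size 8, align 8) → ends 8; mtime at 8 (size 8, align 8) → ends 16; version at 16 (size 2, align 2) → ends 18; tail pad 6 to reach multiple of 8; total 24 bytes, alignment 8
a at 0 (size 8, align 2) → ends 8
e at 8 (size 2, align 2) → ends 10
c at 10 (size 20, align 2) → ends 30
h at 30 (size 2, align 2) → ends 32
b at 32 (size 24, align 2) → ends 56
within Slot: mtime at 8
32 + 8 = 40

40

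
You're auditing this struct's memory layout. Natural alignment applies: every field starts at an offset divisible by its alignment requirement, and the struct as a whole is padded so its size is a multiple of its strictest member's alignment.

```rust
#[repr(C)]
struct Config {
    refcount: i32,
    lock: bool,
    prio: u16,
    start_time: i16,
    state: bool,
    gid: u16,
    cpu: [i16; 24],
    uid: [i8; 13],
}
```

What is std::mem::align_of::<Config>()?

member alignments: refcount=4, lock=1, prio=2, start_time=2, state=1, gid=2, cpu=2, uid=1
max = 4

4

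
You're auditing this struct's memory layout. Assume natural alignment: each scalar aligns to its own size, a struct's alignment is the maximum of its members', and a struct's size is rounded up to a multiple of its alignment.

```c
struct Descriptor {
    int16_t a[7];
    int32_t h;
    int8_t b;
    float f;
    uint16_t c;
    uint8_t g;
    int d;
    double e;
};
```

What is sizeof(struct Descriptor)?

48 bytes

a at 0 (size 14, align 2) → ends 14
pad 2 to align 4 for h
h at 16 (size 4, align 4) → ends 20
b at 20 (size 1, align 1) → ends 21
pad 3 to align 4 for f
f at 24 (size 4, align 4) → ends 28
c at 28 (size 2, align 2) → ends 30
g at 30 (size 1, align 1) → ends 31
pad 1 to align 4 for d
d at 32 (size 4, align 4) → ends 36
pad 4 to align 8 for e
e at 40 (size 8, align 8) → ends 48
total 48 bytes, alignment 8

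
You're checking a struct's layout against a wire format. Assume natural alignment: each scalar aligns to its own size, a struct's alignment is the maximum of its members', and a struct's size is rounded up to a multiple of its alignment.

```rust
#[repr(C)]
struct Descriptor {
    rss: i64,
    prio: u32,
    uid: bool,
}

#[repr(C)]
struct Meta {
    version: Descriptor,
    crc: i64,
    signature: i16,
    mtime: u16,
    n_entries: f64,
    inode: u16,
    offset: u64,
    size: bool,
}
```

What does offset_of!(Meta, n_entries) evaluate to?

Descriptor: @0: rss [8B, align 8] → 8; @8: prio [4B, align 4] → 12; @12: uid [1B, align 1] → 13; +3 tail pad (align 8); size 16, align 8
@0: version [16B, align 8] → 16
@16: crc [8B, align 8] → 24
@24: signature [2B, align 2] → 26
@26: mtime [2B, align 2] → 28
+4 pad (align 8)
@32: n_entries [8B, align 8] → 40

32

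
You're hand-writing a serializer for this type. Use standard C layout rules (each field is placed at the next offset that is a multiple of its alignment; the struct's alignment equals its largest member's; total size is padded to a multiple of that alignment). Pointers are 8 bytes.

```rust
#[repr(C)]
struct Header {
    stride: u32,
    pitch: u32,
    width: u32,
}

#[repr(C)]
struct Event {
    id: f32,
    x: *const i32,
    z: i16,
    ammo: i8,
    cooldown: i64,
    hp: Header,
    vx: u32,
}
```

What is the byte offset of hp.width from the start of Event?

40

Header: stride at 0 (size 4, align 4) → ends 4; pitch at 4 (size 4, align 4) → ends 8; width at 8 (size 4, align 4) → ends 12; total 12 bytes, alignment 4
id at 0 (size 4, align 4) → ends 4
pad 4 to align 8 for x
x at 8 (size 8, align 8) → ends 16
z at 16 (size 2, align 2) → ends 18
ammo at 18 (size 1, align 1) → ends 19
pad 5 to align 8 for cooldown
cooldown at 24 (size 8, align 8) → ends 32
hp at 32 (size 12, align 4) → ends 44
within Header: width at 8
32 + 8 = 40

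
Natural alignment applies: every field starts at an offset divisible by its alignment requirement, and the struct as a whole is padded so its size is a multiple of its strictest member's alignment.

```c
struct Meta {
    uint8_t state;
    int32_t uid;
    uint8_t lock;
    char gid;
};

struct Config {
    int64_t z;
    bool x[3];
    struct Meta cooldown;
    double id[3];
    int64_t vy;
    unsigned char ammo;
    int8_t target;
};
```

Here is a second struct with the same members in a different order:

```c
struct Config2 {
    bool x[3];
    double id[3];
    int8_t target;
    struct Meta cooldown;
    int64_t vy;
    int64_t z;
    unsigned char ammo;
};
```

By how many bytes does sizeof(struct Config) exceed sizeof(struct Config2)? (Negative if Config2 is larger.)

Meta: @0: state [1B, align 1] → 1; +3 pad (align 4); @4: uid [4B, align 4] → 8; @8: lock [1B, align 1] → 9; @9: gid [1B, align 1] → 10; +2 tail pad (align 4); size 12, align 4
@0: z [8B, align 8] → 8
@8: x [3B, align 1] → 11
+1 pad (align 4)
@12: cooldown [12B, align 4] → 24
@24: id [24B, align 8] → 48
@48: vy [8B, align 8] → 56
@56: ammo [1B, align 1] → 57
@57: target [1B, align 1] → 58
+6 tail pad (align 8)
size 64, align 8
— Config2 —
@0: x [3B, align 1] → 3
+5 pad (align 8)
@8: id [24B, align 8] → 32
@32: target [1B, align 1] → 33
+3 pad (align 4)
@36: cooldown [12B, align 4] → 48
@48: vy [8B, align 8] → 56
@56: z [8B, align 8] → 64
@64: ammo [1B, align 1] → 65
+7 tail pad (align 8)
size 72, align 8
64 − 72 = -8

-8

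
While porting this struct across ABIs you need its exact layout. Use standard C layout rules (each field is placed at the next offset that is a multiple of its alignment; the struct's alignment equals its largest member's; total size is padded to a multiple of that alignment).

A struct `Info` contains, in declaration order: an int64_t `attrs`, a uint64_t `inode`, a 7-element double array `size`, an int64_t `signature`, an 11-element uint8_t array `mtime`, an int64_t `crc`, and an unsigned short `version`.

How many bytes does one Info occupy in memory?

112

0..8  attrs  (8B, 8-aligned)
8..16  inode  (8B, 8-aligned)
16..72  size  (56B, 8-aligned)
72..80  signature  (8B, 8-aligned)
80..91  mtime  (11B, 1-aligned)
91..96  -- padding (5B)
96..104  crc  (8B, 8-aligned)
104..106  version  (2B, 2-aligned)
106..112  -- tail padding (6B)
sizeof = 112, alignof = 8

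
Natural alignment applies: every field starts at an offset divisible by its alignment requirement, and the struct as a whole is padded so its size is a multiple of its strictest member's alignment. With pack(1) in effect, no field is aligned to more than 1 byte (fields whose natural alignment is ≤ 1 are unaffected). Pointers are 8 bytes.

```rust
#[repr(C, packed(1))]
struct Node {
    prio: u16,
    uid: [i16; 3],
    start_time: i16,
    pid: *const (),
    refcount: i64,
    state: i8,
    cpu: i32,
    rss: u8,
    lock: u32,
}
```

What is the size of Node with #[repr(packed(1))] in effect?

36

prio at 0 (size 2, align 1) → ends 2
uid at 2 (size 6, align 1) → ends 8
start_time at 8 (size 2, align 1) → ends 10
pid at 10 (size 8, align 1) → ends 18
refcount at 18 (size 8, align 1) → ends 26
state at 26 (size 1, align 1) → ends 27
cpu at 27 (size 4, align 1) → ends 31
rss at 31 (size 1, align 1) → ends 32
lock at 32 (size 4, align 1) → ends 36
total 36 bytes, alignment 1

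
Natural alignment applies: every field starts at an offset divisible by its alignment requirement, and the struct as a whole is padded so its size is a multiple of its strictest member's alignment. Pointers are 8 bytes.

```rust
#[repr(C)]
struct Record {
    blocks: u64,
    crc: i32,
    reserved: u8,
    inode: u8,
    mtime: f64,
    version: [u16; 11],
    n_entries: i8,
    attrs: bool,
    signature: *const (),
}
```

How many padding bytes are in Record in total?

blocks at 0 (size 8, align 8) → ends 8
crc at 8 (size 4, align 4) → ends 12
reserved at 12 (size 1, align 1) → ends 13
inode at 13 (size 1, align 1) → ends 14
pad 2 to align 8 for mtime
mtime at 16 (size 8, align 8) → ends 24
version at 24 (size 22, align 2) → ends 46
n_entries at 46 (size 1, align 1) → ends 47
attrs at 47 (size 1, align 1) → ends 48
signature at 48 (size 8, align 8) → ends 56
total 56 bytes, alignment 8
data bytes 54, size 56 → padding 2

2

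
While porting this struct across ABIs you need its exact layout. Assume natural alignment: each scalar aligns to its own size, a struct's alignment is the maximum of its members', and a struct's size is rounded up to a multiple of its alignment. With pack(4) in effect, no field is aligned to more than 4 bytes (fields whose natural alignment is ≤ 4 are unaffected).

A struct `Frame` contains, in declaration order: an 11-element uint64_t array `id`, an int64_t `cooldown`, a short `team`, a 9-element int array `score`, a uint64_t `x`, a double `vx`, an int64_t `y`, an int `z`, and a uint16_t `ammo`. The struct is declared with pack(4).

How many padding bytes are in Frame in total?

@0: id [88B, align 4] → 88
@88: cooldown [8B, align 4] → 96
@96: team [2B, align 2] → 98
+2 pad (align 4)
@100: score [36B, align 4] → 136
@136: x [8B, align 4] → 144
@144: vx [8B, align 4] → 152
@152: y [8B, align 4] → 160
@160: z [4B, align 4] → 164
@164: ammo [2B, align 2] → 166
+2 tail pad (align 4)
size 168, align 4
data bytes 164, size 168 → padding 4

4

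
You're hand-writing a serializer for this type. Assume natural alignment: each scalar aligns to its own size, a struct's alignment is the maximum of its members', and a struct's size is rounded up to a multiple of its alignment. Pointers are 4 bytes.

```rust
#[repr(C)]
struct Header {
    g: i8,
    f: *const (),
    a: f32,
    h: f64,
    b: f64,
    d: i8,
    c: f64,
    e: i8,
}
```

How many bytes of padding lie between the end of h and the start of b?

g at 0 (size 1, align 1) → ends 1
pad 3 to align 4 for f
f at 4 (size 4, align 4) → ends 8
a at 8 (size 4, align 4) → ends 12
pad 4 to align 8 for h
h at 16 (size 8, align 8) → ends 24
b at 24 (size 8, align 8) → ends 32

0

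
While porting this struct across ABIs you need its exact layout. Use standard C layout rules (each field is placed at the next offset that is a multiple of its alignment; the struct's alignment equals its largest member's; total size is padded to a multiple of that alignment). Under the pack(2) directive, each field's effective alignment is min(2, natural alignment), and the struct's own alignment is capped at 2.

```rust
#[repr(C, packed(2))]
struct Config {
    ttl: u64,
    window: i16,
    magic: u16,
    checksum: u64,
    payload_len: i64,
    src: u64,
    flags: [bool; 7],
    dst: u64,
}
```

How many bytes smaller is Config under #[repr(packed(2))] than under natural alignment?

4

natural layout:
  ttl at 0 (size 8, align 8) → ends 8
  window at 8 (size 2, align 2) → ends 10
  magic at 10 (size 2, align 2) → ends 12
  pad 4 to align 8 for checksum
  checksum at 16 (size 8, align 8) → ends 24
  payload_len at 24 (size 8, align 8) → ends 32
  src at 32 (size 8, align 8) → ends 40
  flags at 40 (size 7, align 1) → ends 47
  pad 1 to align 8 for dst
  dst at 48 (size 8, align 8) → ends 56
  total 56 bytes, alignment 8
packed(2) layout:
  ttl at 0 (size 8, align 2) → ends 8
  window at 8 (size 2, align 2) → ends 10
  magic at 10 (size 2, align 2) → ends 12
  checksum at 12 (size 8, align 2) → ends 20
  payload_len at 20 (size 8, align 2) → ends 28
  src at 28 (size 8, align 2) → ends 36
  flags at 36 (size 7, align 1) → ends 43
  pad 1 to align 2 for dst
  dst at 44 (size 8, align 2) → ends 52
  total 52 bytes, alignment 2
56 − 52 = 4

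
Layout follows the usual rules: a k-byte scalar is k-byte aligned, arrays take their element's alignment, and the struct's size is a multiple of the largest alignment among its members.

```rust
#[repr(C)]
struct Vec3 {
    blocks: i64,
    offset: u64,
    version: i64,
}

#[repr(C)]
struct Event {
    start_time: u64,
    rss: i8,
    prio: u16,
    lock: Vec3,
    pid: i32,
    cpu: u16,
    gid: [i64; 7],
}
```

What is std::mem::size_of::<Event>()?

104 bytes

Vec3: blocks at 0 (size 8, align 8) → ends 8; offset at 8 (size 8, align 8) → ends 16; version at 16 (size 8, align 8) → ends 24; total 24 bytes, alignment 8
start_time at 0 (size 8, align 8) → ends 8
rss at 8 (size 1, align 1) → ends 9
pad 1 to align 2 for prio
prio at 10 (size 2, align 2) → ends 12
pad 4 to align 8 for lock
lock at 16 (size 24, align 8) → ends 40
pid at 40 (size 4, align 4) → ends 44
cpu at 44 (size 2, align 2) → ends 46
pad 2 to align 8 for gid
gid at 48 (size 56, align 8) → ends 104
total 104 bytes, alignment 8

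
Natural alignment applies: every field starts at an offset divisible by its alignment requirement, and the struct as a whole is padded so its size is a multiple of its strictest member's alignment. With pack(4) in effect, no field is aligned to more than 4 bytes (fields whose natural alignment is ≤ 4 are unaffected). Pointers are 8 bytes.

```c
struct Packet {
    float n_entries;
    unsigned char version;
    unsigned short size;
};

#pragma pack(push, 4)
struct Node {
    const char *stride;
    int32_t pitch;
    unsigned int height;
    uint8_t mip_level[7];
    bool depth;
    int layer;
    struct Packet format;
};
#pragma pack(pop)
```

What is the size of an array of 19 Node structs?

Packet: 0..4  n_entries  (4B, 4-aligned); 4..5  version  (1B, 1-aligned); 5..6  -- padding (1B); 6..8  size  (2B, 2-aligned); sizeof = 8, alignof = 4
0..8  stride  (8B, 4-aligned)
8..12  pitch  (4B, 4-aligned)
12..16  height  (4B, 4-aligned)
16..23  mip_level  (7B, 1-aligned)
23..24  depth  (1B, 1-aligned)
24..28  layer  (4B, 4-aligned)
28..36  format  (8B, 4-aligned)
sizeof = 36, alignof = 4
array of 19: 19 × 36 = 684

684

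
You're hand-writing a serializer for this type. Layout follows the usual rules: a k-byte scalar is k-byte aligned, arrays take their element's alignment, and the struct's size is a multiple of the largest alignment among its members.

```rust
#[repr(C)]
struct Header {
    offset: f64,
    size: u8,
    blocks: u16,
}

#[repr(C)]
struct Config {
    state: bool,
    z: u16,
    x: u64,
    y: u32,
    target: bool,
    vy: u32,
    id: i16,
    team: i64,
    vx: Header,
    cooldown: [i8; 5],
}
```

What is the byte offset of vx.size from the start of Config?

48

Header: 0..8  offset  (8B, 8-aligned); 8..9  size  (1B, 1-aligned); 9..10  -- padding (1B); 10..12  blocks  (2B, 2-aligned); 12..16  -- tail padding (4B); sizeof = 16, alignof = 8
0..1  state  (1B, 1-aligned)
1..2  -- padding (1B)
2..4  z  (2B, 2-aligned)
4..8  -- padding (4B)
8..16  x  (8B, 8-aligned)
16..20  y  (4B, 4-aligned)
20..21  target  (1B, 1-aligned)
21..24  -- padding (3B)
24..28  vy  (4B, 4-aligned)
28..30  id  (2B, 2-aligned)
30..32  -- padding (2B)
32..40  team  (8B, 8-aligned)
40..56  vx  (16B, 8-aligned)
within Header: size at 8
40 + 8 = 48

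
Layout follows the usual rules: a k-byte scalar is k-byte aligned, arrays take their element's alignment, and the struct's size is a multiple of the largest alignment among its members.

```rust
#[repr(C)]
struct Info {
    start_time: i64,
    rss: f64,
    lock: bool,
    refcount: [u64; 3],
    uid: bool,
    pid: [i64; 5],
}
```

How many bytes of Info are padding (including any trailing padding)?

14

start_time at 0 (size 8, align 8) → ends 8
rss at 8 (size 8, align 8) → ends 16
lock at 16 (size 1, align 1) → ends 17
pad 7 to align 8 for refcount
refcount at 24 (size 24, align 8) → ends 48
uid at 48 (size 1, align 1) → ends 49
pad 7 to align 8 for pid
pid at 56 (size 40, align 8) → ends 96
total 96 bytes, alignment 8
data bytes 82, size 96 → padding 14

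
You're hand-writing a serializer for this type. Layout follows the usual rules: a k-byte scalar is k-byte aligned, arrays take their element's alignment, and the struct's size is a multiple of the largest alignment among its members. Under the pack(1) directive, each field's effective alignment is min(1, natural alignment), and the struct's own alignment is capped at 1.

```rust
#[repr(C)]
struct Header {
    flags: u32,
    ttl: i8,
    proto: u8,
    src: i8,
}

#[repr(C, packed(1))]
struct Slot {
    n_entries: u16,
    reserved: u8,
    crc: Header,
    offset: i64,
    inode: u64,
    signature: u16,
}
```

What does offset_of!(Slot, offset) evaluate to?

Header: 0..4  flags  (4B, 4-aligned); 4..5  ttl  (1B, 1-aligned); 5..6  proto  (1B, 1-aligned); 6..7  src  (1B, 1-aligned); 7..8  -- tail padding (1B); sizeof = 8, alignof = 4
0..2  n_entries  (2B, 1-aligned)
2..3  reserved  (1B, 1-aligned)
3..11  crc  (8B, 1-aligned)
11..19  offset  (8B, 1-aligned)

11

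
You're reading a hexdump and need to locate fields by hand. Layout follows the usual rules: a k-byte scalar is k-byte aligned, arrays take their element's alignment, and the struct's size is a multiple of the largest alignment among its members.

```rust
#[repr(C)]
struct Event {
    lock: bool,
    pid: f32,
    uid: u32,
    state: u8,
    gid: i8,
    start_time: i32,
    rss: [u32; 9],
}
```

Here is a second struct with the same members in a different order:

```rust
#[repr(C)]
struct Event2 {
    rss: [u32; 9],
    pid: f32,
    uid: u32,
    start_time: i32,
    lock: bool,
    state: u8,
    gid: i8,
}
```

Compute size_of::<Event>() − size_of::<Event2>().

0..1  lock  (1B, 1-aligned)
1..4  -- padding (3B)
4..8  pid  (4B, 4-aligned)
8..12  uid  (4B, 4-aligned)
12..13  state  (1B, 1-aligned)
13..14  gid  (1B, 1-aligned)
14..16  -- padding (2B)
16..20  start_time  (4B, 4-aligned)
20..56  rss  (36B, 4-aligned)
sizeof = 56, alignof = 4
— Event2 —
0..36  rss  (36B, 4-aligned)
36..40  pid  (4B, 4-aligned)
40..44  uid  (4B, 4-aligned)
44..48  start_time  (4B, 4-aligned)
48..49  lock  (1B, 1-aligned)
49..50  state  (1B, 1-aligned)
50..51  gid  (1B, 1-aligned)
51..52  -- tail padding (1B)
sizeof = 52, alignof = 4
56 − 52 = 4

4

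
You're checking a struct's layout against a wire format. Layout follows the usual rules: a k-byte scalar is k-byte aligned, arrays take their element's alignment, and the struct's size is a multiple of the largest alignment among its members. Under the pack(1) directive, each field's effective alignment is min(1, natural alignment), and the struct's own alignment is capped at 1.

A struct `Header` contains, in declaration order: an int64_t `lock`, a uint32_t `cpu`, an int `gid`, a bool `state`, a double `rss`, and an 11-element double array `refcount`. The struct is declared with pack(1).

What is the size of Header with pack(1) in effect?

113

lock at 0 (size 8, align 1) → ends 8
cpu at 8 (size 4, align 1) → ends 12
gid at 12 (size 4, align 1) → ends 16
state at 16 (size 1, align 1) → ends 17
rss at 17 (size 8, align 1) → ends 25
refcount at 25 (size 88, align 1) → ends 113
total 113 bytes, alignment 1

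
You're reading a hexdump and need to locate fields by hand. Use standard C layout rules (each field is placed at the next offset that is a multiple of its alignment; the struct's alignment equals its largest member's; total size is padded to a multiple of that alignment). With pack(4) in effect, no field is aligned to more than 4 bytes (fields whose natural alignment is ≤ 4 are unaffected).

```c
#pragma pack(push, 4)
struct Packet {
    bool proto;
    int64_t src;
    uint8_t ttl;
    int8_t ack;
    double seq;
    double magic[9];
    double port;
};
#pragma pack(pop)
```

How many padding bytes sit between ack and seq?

2

proto at 0 (size 1, align 1) → ends 1
pad 3 to align 4 for src
src at 4 (size 8, align 4) → ends 12
ttl at 12 (size 1, align 1) → ends 13
ack at 13 (size 1, align 1) → ends 14
pad 2 to align 4 for seq
seq at 16 (size 8, align 4) → ends 24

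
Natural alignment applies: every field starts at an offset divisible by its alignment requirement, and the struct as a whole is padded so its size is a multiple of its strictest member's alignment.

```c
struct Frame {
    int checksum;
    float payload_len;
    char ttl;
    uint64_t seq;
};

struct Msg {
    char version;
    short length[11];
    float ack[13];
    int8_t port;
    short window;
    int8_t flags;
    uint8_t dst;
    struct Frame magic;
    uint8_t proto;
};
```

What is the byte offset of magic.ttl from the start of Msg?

96

Frame: 0..4  checksum  (4B, 4-aligned); 4..8  payload_len  (4B, 4-aligned); 8..9  ttl  (1B, 1-aligned); 9..16  -- padding (7B); 16..24  seq  (8B, 8-aligned); sizeof = 24, alignof = 8
0..1  version  (1B, 1-aligned)
1..2  -- padding (1B)
2..24  length  (22B, 2-aligned)
24..76  ack  (52B, 4-aligned)
76..77  port  (1B, 1-aligned)
77..78  -- padding (1B)
78..80  window  (2B, 2-aligned)
80..81  flags  (1B, 1-aligned)
81..82  dst  (1B, 1-aligned)
82..88  -- padding (6B)
88..112  magic  (24B, 8-aligned)
within Frame: ttl at 8
88 + 8 = 96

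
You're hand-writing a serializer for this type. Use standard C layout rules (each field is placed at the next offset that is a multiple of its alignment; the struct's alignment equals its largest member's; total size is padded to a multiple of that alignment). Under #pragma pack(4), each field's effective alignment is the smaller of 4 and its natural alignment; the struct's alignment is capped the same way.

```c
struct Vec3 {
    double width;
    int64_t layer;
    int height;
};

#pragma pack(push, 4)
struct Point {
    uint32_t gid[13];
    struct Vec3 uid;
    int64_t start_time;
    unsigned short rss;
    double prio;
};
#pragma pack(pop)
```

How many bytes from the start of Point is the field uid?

Vec3: @0: width [8B, align 8] → 8; @8: layer [8B, align 8] → 16; @16: height [4B, align 4] → 20; +4 tail pad (align 8); size 24, align 8
@0: gid [52B, align 4] → 52
@52: uid [24B, align 4] → 76

52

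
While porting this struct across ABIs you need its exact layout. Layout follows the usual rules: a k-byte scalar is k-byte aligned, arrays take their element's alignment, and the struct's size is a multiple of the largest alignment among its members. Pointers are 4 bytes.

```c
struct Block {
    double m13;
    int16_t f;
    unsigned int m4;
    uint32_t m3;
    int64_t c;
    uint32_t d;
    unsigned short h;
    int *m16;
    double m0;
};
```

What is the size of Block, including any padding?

56

@0: m13 [8B, align 8] → 8
@8: f [2B, align 2] → 10
+2 pad (align 4)
@12: m4 [4B, align 4] → 16
@16: m3 [4B, align 4] → 20
+4 pad (align 8)
@24: c [8B, align 8] → 32
@32: d [4B, align 4] → 36
@36: h [2B, align 2] → 38
+2 pad (align 4)
@40: m16 [4B, align 4] → 44
+4 pad (align 8)
@48: m0 [8B, align 8] → 56
size 56, align 8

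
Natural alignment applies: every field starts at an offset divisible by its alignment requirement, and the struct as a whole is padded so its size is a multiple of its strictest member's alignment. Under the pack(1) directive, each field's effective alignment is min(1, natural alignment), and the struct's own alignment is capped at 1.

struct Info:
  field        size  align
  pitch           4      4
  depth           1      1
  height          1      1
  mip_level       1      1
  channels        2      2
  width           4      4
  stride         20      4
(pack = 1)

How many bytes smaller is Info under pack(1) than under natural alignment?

3

natural layout:
  pitch at 0 (size 4, align 4) → ends 4
  depth at 4 (size 1, align 1) → ends 5
  height at 5 (size 1, align 1) → ends 6
  mip_level at 6 (size 1, align 1) → ends 7
  pad 1 to align 2 for channels
  channels at 8 (size 2, align 2) → ends 10
  pad 2 to align 4 for width
  width at 12 (size 4, align 4) → ends 16
  stride at 16 (size 20, align 4) → ends 36
  total 36 bytes, alignment 4
packed(1) layout:
  pitch at 0 (size 4, align 1) → ends 4
  depth at 4 (size 1, align 1) → ends 5
  height at 5 (size 1, align 1) → ends 6
  mip_level at 6 (size 1, align 1) → ends 7
  channels at 7 (size 2, align 1) → ends 9
  width at 9 (size 4, align 1) → ends 13
  stride at 13 (size 20, align 1) → ends 33
  total 33 bytes, alignment 1
36 − 33 = 3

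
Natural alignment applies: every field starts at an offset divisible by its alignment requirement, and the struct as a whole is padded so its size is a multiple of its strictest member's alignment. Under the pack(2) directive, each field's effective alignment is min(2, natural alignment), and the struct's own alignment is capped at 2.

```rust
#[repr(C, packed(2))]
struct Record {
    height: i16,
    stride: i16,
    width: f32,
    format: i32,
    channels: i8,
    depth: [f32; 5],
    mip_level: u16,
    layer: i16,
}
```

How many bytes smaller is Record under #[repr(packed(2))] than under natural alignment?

natural layout:
  height at 0 (size 2, align 2) → ends 2
  stride at 2 (size 2, align 2) → ends 4
  width at 4 (size 4, align 4) → ends 8
  format at 8 (size 4, align 4) → ends 12
  channels at 12 (size 1, align 1) → ends 13
  pad 3 to align 4 for depth
  depth at 16 (size 20, align 4) → ends 36
  mip_level at 36 (size 2, align 2) → ends 38
  layer at 38 (size 2, align 2) → ends 40
  total 40 bytes, alignment 4
packed(2) layout:
  height at 0 (size 2, align 2) → ends 2
  stride at 2 (size 2, align 2) → ends 4
  width at 4 (size 4, align 2) → ends 8
  format at 8 (size 4, align 2) → ends 12
  channels at 12 (size 1, align 1) → ends 13
  pad 1 to align 2 for depth
  depth at 14 (size 20, align 2) → ends 34
  mip_level at 34 (size 2, align 2) → ends 36
  layer at 36 (size 2, align 2) → ends 38
  total 38 bytes, alignment 2
40 − 38 = 2

2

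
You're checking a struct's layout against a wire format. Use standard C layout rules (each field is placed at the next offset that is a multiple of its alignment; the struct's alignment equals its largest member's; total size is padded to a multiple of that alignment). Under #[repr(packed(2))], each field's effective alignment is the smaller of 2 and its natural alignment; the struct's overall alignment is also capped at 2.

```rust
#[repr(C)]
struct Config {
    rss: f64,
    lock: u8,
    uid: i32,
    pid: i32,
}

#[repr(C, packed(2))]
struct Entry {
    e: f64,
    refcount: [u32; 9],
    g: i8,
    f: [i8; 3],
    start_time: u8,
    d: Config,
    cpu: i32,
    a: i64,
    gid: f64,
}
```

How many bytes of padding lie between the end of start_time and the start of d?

Config: @0: rss [8B, align 8] → 8; @8: lock [1B, align 1] → 9; +3 pad (align 4); @12: uid [4B, align 4] → 16; @16: pid [4B, align 4] → 20; +4 tail pad (align 8); size 24, align 8
@0: e [8B, align 2] → 8
@8: refcount [36B, align 2] → 44
@44: g [1B, align 1] → 45
@45: f [3B, align 1] → 48
@48: start_time [1B, align 1] → 49
+1 pad (align 2)
@50: d [24B, align 2] → 74

1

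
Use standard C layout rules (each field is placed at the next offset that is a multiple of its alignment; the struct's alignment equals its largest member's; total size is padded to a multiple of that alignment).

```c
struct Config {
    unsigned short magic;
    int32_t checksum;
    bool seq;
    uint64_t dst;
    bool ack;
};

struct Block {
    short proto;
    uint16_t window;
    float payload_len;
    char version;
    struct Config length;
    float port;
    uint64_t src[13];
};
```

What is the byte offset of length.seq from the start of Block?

Config: @0: magic [2B, align 2] → 2; +2 pad (align 4); @4: checksum [4B, align 4] → 8; @8: seq [1B, align 1] → 9; +7 pad (align 8); @16: dst [8B, align 8] → 24; @24: ack [1B, align 1] → 25; +7 tail pad (align 8); size 32, align 8
@0: proto [2B, align 2] → 2
@2: window [2B, align 2] → 4
@4: payload_len [4B, align 4] → 8
@8: version [1B, align 1] → 9
+7 pad (align 8)
@16: length [32B, align 8] → 48
within Config: seq at 8
16 + 8 = 24

24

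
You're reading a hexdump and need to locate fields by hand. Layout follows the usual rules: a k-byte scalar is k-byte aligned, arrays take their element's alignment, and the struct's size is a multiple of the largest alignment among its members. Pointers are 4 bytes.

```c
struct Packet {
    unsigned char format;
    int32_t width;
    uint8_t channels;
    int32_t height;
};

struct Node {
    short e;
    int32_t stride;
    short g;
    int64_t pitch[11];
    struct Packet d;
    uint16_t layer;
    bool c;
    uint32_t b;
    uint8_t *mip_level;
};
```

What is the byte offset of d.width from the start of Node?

Packet: @0: format [1B, align 1] → 1; +3 pad (align 4); @4: width [4B, align 4] → 8; @8: channels [1B, align 1] → 9; +3 pad (align 4); @12: height [4B, align 4] → 16; size 16, align 4
@0: e [2B, align 2] → 2
+2 pad (align 4)
@4: stride [4B, align 4] → 8
@8: g [2B, align 2] → 10
+6 pad (align 8)
@16: pitch [88B, align 8] → 104
@104: d [16B, align 4] → 120
within Packet: width at 4
104 + 4 = 108

108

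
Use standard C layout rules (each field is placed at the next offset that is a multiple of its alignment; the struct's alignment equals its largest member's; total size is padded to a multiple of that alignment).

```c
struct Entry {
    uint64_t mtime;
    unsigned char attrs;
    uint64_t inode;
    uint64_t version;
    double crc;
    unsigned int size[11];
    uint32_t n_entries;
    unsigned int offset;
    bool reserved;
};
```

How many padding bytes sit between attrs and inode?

7

0..8  mtime  (8B, 8-aligned)
8..9  attrs  (1B, 1-aligned)
9..16  -- padding (7B)
16..24  inode  (8B, 8-aligned)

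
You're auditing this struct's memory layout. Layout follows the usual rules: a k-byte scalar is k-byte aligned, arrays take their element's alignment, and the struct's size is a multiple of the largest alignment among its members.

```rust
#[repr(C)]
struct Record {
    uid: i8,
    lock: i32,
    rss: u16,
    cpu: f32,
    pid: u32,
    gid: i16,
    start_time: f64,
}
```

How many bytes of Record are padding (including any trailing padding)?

7

0..1  uid  (1B, 1-aligned)
1..4  -- padding (3B)
4..8  lock  (4B, 4-aligned)
8..10  rss  (2B, 2-aligned)
10..12  -- padding (2B)
12..16  cpu  (4B, 4-aligned)
16..20  pid  (4B, 4-aligned)
20..22  gid  (2B, 2-aligned)
22..24  -- padding (2B)
24..32  start_time  (8B, 8-aligned)
sizeof = 32, alignof = 8
data bytes 25, size 32 → padding 7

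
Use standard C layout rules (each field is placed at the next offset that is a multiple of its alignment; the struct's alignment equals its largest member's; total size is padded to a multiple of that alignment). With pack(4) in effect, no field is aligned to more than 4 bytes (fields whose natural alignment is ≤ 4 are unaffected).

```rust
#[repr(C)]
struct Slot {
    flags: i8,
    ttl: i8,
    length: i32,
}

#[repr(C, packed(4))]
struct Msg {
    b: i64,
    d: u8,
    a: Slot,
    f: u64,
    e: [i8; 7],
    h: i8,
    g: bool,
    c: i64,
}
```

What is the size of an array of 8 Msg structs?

384

Slot: 0..1  flags  (1B, 1-aligned); 1..2  ttl  (1B, 1-aligned); 2..4  -- padding (2B); 4..8  length  (4B, 4-aligned); sizeof = 8, alignof = 4
0..8  b  (8B, 4-aligned)
8..9  d  (1B, 1-aligned)
9..12  -- padding (3B)
12..20  a  (8B, 4-aligned)
20..28  f  (8B, 4-aligned)
28..35  e  (7B, 1-aligned)
35..36  h  (1B, 1-aligned)
36..37  g  (1B, 1-aligned)
37..40  -- padding (3B)
40..48  c  (8B, 4-aligned)
sizeof = 48, alignof = 4
array of 8: 8 × 48 = 384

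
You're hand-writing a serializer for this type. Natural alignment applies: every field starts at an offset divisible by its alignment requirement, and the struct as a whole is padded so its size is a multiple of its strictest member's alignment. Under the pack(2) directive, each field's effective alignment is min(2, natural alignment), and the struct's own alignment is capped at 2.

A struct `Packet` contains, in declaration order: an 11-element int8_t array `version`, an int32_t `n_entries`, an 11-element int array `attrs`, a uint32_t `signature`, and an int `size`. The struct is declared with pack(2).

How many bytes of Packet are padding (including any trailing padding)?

version at 0 (size 11, align 1) → ends 11
pad 1 to align 2 for n_entries
n_entries at 12 (size 4, align 2) → ends 16
attrs at 16 (size 44, align 2) → ends 60
signature at 60 (size 4, align 2) → ends 64
size at 64 (size 4, align 2) → ends 68
total 68 bytes, alignment 2
data bytes 67, size 68 → padding 1

1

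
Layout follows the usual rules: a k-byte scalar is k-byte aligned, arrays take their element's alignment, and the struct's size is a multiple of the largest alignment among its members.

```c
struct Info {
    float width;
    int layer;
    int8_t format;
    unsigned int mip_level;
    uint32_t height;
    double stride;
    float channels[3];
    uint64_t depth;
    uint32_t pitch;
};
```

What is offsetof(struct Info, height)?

16

@0: width [4B, align 4] → 4
@4: layer [4B, align 4] → 8
@8: format [1B, align 1] → 9
+3 pad (align 4)
@12: mip_level [4B, align 4] → 16
@16: height [4B, align 4] → 20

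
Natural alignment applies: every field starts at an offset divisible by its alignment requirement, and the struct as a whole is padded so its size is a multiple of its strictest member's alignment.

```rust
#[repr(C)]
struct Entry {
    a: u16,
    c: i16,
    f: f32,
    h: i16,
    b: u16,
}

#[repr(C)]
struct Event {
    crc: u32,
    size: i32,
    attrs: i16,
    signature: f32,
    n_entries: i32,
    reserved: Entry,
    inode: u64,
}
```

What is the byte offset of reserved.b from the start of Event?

30

Entry: 0..2  a  (2B, 2-aligned); 2..4  c  (2B, 2-aligned); 4..8  f  (4B, 4-aligned); 8..10  h  (2B, 2-aligned); 10..12  b  (2B, 2-aligned); sizeof = 12, alignof = 4
0..4  crc  (4B, 4-aligned)
4..8  size  (4B, 4-aligned)
8..10  attrs  (2B, 2-aligned)
10..12  -- padding (2B)
12..16  signature  (4B, 4-aligned)
16..20  n_entries  (4B, 4-aligned)
20..32  reserved  (12B, 4-aligned)
within Entry: b at 10
20 + 10 = 30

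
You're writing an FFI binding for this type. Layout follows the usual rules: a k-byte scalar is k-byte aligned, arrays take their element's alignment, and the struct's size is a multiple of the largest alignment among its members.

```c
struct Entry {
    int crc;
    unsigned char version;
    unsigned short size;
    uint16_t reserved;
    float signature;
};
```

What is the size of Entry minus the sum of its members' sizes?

3

crc at 0 (size 4, align 4) → ends 4
version at 4 (size 1, align 1) → ends 5
pad 1 to align 2 for size
size at 6 (size 2, align 2) → ends 8
reserved at 8 (size 2, align 2) → ends 10
pad 2 to align 4 for signature
signature at 12 (size 4, align 4) → ends 16
total 16 bytes, alignment 4
data bytes 13, size 16 → padding 3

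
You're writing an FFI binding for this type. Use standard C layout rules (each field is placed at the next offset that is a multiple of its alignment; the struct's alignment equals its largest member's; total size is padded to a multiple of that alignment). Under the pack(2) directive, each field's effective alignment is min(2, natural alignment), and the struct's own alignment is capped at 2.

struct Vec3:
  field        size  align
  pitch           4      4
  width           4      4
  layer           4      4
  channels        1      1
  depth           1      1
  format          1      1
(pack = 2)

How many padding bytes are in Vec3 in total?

@0: pitch [4B, align 2] → 4
@4: width [4B, align 2] → 8
@8: layer [4B, align 2] → 12
@12: channels [1B, align 1] → 13
@13: depth [1B, align 1] → 14
@14: format [1B, align 1] → 15
+1 tail pad (align 2)
size 16, align 2
data bytes 15, size 16 → padding 1

1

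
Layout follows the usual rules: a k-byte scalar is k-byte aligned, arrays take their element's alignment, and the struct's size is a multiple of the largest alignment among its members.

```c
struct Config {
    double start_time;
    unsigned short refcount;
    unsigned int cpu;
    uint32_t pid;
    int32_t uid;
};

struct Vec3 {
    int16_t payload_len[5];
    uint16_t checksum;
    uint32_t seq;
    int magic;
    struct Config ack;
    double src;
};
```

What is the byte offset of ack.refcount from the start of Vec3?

Config: 0..8  start_time  (8B, 8-aligned); 8..10  refcount  (2B, 2-aligned); 10..12  -- padding (2B); 12..16  cpu  (4B, 4-aligned); 16..20  pid  (4B, 4-aligned); 20..24  uid  (4B, 4-aligned); sizeof = 24, alignof = 8
0..10  payload_len  (10B, 2-aligned)
10..12  checksum  (2B, 2-aligned)
12..16  seq  (4B, 4-aligned)
16..20  magic  (4B, 4-aligned)
20..24  -- padding (4B)
24..48  ack  (24B, 8-aligned)
within Config: refcount at 8
24 + 8 = 32

32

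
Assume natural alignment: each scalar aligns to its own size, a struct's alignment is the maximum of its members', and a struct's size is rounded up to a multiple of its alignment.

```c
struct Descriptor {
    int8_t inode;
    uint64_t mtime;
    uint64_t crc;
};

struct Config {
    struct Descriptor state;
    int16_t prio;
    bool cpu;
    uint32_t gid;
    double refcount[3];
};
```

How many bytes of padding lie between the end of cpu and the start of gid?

Descriptor: @0: inode [1B, align 1] → 1; +7 pad (align 8); @8: mtime [8B, align 8] → 16; @16: crc [8B, align 8] → 24; size 24, align 8
@0: state [24B, align 8] → 24
@24: prio [2B, align 2] → 26
@26: cpu [1B, align 1] → 27
+1 pad (align 4)
@28: gid [4B, align 4] → 32

1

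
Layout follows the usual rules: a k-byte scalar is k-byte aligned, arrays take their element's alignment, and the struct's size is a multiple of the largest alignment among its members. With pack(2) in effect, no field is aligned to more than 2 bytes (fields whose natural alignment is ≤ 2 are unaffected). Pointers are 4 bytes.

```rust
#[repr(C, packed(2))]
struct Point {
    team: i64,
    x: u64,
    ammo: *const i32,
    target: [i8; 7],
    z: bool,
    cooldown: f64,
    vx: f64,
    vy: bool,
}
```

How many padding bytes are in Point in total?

1

team at 0 (size 8, align 2) → ends 8
x at 8 (size 8, align 2) → ends 16
ammo at 16 (size 4, align 2) → ends 20
target at 20 (size 7, align 1) → ends 27
z at 27 (size 1, align 1) → ends 28
cooldown at 28 (size 8, align 2) → ends 36
vx at 36 (size 8, align 2) → ends 44
vy at 44 (size 1, align 1) → ends 45
tail pad 1 to reach multiple of 2
total 46 bytes, alignment 2
data bytes 45, size 46 → padding 1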